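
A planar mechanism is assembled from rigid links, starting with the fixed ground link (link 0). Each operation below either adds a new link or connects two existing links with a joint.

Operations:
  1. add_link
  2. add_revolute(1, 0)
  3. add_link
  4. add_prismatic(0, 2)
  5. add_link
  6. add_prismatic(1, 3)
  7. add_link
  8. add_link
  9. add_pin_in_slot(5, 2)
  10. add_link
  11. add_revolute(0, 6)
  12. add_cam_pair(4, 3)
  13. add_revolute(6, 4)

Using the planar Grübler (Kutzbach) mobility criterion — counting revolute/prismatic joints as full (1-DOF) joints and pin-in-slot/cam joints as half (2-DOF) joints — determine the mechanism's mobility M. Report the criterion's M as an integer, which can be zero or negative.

M = 6

link 0 = ground. State L|J1|J2 = 1|0|0
+link1  2|0|0
R(1,0) f=1→J1  2|1|0
+link2  3|1|0
P(0,2) f=1→J1  3|2|0
+link3  4|2|0
P(1,3) f=1→J1  4|3|0
+link4  5|3|0
+link5  6|3|0
PS(5,2) f=2→J2  6|3|1
+link6  7|3|1
R(0,6) f=1→J1  7|4|1
C(4,3) f=2→J2  7|4|2
R(6,4) f=1→J1  7|5|2
M = 3(7−1)−2·5−2 = 18−10−2 = 6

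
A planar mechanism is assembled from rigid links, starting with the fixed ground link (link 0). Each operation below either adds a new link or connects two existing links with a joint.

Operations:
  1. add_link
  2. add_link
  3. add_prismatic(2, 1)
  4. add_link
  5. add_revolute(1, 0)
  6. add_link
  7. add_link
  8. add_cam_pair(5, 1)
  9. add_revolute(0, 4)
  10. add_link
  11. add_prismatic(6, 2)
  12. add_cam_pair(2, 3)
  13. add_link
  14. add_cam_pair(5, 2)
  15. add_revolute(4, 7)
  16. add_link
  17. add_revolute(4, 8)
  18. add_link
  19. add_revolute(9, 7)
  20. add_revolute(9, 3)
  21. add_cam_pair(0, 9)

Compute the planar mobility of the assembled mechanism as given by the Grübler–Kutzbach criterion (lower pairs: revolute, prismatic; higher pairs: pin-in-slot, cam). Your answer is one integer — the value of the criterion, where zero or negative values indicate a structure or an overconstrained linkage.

[1;0;0] (link 0 is ground)
L+ [2;0;0]
L+ [3;0;0]
P(2,1)∈J1 [3;1;0]
L+ [4;1;0]
R(1,0)∈J1 [4;2;0]
L+ [5;2;0]
L+ [6;2;0]
C(5,1)∈J2 [6;2;1]
R(0,4)∈J1 [6;3;1]
L+ [7;3;1]
P(6,2)∈J1 [7;4;1]
C(2,3)∈J2 [7;4;2]
L+ [8;4;2]
C(5,2)∈J2 [8;4;3]
R(4,7)∈J1 [8;5;3]
L+ [9;5;3]
R(4,8)∈J1 [9;6;3]
L+ [10;6;3]
R(9,7)∈J1 [10;7;3]
R(9,3)∈J1 [10;8;3]
C(0,9)∈J2 [10;8;4]
mobility = 27 − 16 − 4 = 7

M = 7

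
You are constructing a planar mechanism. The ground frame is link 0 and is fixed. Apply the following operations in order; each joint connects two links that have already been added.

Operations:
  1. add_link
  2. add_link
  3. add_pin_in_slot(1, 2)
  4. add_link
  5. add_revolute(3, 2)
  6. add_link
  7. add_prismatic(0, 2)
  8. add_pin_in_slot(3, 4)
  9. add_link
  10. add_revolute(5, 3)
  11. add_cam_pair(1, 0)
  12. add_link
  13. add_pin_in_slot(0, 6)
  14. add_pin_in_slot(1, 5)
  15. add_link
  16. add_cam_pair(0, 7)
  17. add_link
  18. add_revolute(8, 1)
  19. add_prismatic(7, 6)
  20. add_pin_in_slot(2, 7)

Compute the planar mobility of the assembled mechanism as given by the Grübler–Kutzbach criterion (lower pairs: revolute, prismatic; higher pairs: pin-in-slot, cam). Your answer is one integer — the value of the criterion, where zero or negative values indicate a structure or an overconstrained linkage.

M = 7

ground; <1,0,0>
#1 <2,0,0>
#2 <3,0,0>
PS:1↔2 J2 <3,0,1>
#3 <4,0,1>
R:3↔2 J1 <4,1,1>
#4 <5,1,1>
P:0↔2 J1 <5,2,1>
PS:3↔4 J2 <5,2,2>
#5 <6,2,2>
R:5↔3 J1 <6,3,2>
C:1↔0 J2 <6,3,3>
#6 <7,3,3>
PS:0↔6 J2 <7,3,4>
PS:1↔5 J2 <7,3,5>
#7 <8,3,5>
C:0↔7 J2 <8,3,6>
#8 <9,3,6>
R:8↔1 J1 <9,4,6>
P:7↔6 J1 <9,5,6>
PS:2↔7 J2 <9,5,7>
3×8 − 2×5 − 1×7 = 7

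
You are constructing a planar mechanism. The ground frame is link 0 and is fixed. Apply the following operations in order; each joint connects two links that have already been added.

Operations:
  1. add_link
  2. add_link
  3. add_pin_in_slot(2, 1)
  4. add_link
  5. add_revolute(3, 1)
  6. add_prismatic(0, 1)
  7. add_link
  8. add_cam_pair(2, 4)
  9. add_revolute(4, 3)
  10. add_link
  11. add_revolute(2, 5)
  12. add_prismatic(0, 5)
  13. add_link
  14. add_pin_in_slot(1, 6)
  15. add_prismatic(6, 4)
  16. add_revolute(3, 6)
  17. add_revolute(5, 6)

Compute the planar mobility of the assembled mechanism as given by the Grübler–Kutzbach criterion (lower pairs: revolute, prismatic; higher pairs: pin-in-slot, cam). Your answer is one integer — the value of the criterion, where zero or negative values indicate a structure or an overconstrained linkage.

M = -1

ground; <1,0,0>
#1 <2,0,0>
#2 <3,0,0>
PS:2↔1 J2 <3,0,1>
#3 <4,0,1>
R:3↔1 J1 <4,1,1>
P:0↔1 J1 <4,2,1>
#4 <5,2,1>
C:2↔4 J2 <5,2,2>
R:4↔3 J1 <5,3,2>
#5 <6,3,2>
R:2↔5 J1 <6,4,2>
P:0↔5 J1 <6,5,2>
#6 <7,5,2>
PS:1↔6 J2 <7,5,3>
P:6↔4 J1 <7,6,3>
R:3↔6 J1 <7,7,3>
R:5↔6 J1 <7,8,3>
3×6 − 2×8 − 1×3 = -1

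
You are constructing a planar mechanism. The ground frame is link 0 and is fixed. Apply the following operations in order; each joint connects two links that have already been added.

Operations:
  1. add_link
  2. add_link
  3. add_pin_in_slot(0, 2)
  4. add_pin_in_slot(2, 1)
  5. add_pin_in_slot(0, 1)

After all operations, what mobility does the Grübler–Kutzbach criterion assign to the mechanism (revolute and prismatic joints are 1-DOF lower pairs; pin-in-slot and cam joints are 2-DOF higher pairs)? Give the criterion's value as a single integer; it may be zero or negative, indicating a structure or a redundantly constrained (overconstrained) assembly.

M = 3

(L,J1,J2)=(1,0,0); link0 fixed
link1: (2,0,0)
link2: (3,0,0)
PS 0-2 [J2]: (3,0,1)
PS 2-1 [J2]: (3,0,2)
PS 0-1 [J2]: (3,0,3)
Grübler: 3·2 − 2·0 − 3 = 3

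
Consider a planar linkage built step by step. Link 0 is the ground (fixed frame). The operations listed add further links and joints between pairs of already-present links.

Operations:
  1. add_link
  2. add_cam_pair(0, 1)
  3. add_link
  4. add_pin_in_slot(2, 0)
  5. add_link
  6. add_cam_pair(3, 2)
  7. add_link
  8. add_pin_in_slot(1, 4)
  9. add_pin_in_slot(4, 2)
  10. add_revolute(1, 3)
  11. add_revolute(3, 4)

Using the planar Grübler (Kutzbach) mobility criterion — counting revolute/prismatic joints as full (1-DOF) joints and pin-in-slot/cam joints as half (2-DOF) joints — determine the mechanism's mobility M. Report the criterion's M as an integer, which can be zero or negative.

M = 3

(L,J1,J2)=(1,0,0); link0 fixed
link1: (2,0,0)
C 0-1 [J2]: (2,0,1)
link2: (3,0,1)
PS 2-0 [J2]: (3,0,2)
link3: (4,0,2)
C 3-2 [J2]: (4,0,3)
link4: (5,0,3)
PS 1-4 [J2]: (5,0,4)
PS 4-2 [J2]: (5,0,5)
R 1-3 [J1]: (5,1,5)
R 3-4 [J1]: (5,2,5)
Grübler: 3·4 − 2·2 − 5 = 3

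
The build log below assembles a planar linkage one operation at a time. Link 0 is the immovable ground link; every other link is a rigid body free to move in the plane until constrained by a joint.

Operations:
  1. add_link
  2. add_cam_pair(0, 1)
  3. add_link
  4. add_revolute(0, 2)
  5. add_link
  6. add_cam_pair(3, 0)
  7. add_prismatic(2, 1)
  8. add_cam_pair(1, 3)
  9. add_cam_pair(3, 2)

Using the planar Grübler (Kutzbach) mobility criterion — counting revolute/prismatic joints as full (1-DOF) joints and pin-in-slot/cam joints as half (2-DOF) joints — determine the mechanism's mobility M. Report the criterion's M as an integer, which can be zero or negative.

M = 1

link 0 = ground. State L|J1|J2 = 1|0|0
+link1  2|0|0
C(0,1) f=2→J2  2|0|1
+link2  3|0|1
R(0,2) f=1→J1  3|1|1
+link3  4|1|1
C(3,0) f=2→J2  4|1|2
P(2,1) f=1→J1  4|2|2
C(1,3) f=2→J2  4|2|3
C(3,2) f=2→J2  4|2|4
M = 3(4−1)−2·2−4 = 9−4−4 = 1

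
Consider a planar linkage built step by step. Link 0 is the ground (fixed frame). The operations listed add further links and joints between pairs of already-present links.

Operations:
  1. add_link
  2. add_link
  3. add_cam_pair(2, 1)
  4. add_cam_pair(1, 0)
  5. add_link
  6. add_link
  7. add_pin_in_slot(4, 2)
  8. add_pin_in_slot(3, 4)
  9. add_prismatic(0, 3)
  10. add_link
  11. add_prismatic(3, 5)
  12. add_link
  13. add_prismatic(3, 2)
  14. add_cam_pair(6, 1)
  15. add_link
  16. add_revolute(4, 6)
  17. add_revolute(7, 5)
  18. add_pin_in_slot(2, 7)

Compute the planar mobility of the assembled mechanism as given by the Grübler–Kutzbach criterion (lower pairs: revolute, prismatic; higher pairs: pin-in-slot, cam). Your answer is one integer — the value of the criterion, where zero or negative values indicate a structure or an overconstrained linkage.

L=1 J1=0 J2=0
add link → L=2 J1=0 J2=0
add link → L=3 J1=0 J2=0
C@2,1 dof=2 J2 → L=3 J1=0 J2=1
C@1,0 dof=2 J2 → L=3 J1=0 J2=2
add link → L=4 J1=0 J2=2
add link → L=5 J1=0 J2=2
PS@4,2 dof=2 J2 → L=5 J1=0 J2=3
PS@3,4 dof=2 J2 → L=5 J1=0 J2=4
P@0,3 dof=1 J1 → L=5 J1=1 J2=4
add link → L=6 J1=1 J2=4
P@3,5 dof=1 J1 → L=6 J1=2 J2=4
add link → L=7 J1=2 J2=4
P@3,2 dof=1 J1 → L=7 J1=3 J2=4
C@6,1 dof=2 J2 → L=7 J1=3 J2=5
add link → L=8 J1=3 J2=5
R@4,6 dof=1 J1 → L=8 J1=4 J2=5
R@7,5 dof=1 J1 → L=8 J1=5 J2=5
PS@2,7 dof=2 J2 → L=8 J1=5 J2=6
M=3(L−1)−2J1−J2=3·7−2·5−6=5

M = 5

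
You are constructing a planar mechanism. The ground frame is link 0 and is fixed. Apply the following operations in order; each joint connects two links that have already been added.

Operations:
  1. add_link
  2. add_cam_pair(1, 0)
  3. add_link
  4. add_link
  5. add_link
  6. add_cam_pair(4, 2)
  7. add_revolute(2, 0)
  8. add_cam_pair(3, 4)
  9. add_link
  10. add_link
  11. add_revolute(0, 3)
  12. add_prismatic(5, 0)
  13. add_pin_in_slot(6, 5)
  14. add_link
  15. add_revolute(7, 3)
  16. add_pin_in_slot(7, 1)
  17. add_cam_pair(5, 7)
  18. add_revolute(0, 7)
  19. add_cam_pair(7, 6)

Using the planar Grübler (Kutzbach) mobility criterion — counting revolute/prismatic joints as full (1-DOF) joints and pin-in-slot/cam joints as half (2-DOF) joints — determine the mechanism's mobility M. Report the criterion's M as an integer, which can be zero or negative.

[1;0;0] (link 0 is ground)
L+ [2;0;0]
C(1,0)∈J2 [2;0;1]
L+ [3;0;1]
L+ [4;0;1]
L+ [5;0;1]
C(4,2)∈J2 [5;0;2]
R(2,0)∈J1 [5;1;2]
C(3,4)∈J2 [5;1;3]
L+ [6;1;3]
L+ [7;1;3]
R(0,3)∈J1 [7;2;3]
P(5,0)∈J1 [7;3;3]
PS(6,5)∈J2 [7;3;4]
L+ [8;3;4]
R(7,3)∈J1 [8;4;4]
PS(7,1)∈J2 [8;4;5]
C(5,7)∈J2 [8;4;6]
R(0,7)∈J1 [8;5;6]
C(7,6)∈J2 [8;5;7]
mobility = 21 − 10 − 7 = 4

M = 4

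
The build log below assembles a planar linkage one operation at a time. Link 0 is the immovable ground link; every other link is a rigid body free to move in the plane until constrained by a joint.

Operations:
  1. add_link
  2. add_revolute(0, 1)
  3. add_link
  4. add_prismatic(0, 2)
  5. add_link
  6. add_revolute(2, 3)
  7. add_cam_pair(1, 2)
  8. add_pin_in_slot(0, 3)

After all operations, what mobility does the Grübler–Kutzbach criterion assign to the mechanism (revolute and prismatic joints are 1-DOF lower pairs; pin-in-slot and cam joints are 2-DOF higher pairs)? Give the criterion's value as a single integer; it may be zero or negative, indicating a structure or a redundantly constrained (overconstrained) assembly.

M = 1

(L,J1,J2)=(1,0,0); link0 fixed
link1: (2,0,0)
R 0-1 [J1]: (2,1,0)
link2: (3,1,0)
P 0-2 [J1]: (3,2,0)
link3: (4,2,0)
R 2-3 [J1]: (4,3,0)
C 1-2 [J2]: (4,3,1)
PS 0-3 [J2]: (4,3,2)
Grübler: 3·3 − 2·3 − 2 = 1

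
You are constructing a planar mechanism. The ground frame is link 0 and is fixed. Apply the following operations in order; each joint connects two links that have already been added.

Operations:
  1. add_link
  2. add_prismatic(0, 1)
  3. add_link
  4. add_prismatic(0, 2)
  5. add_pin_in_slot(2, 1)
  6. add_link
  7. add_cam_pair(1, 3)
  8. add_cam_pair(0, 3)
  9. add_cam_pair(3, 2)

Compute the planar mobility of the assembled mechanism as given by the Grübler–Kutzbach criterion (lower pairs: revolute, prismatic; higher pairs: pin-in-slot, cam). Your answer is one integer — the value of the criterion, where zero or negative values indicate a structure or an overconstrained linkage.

M = 1

ground; <1,0,0>
#1 <2,0,0>
P:0↔1 J1 <2,1,0>
#2 <3,1,0>
P:0↔2 J1 <3,2,0>
PS:2↔1 J2 <3,2,1>
#3 <4,2,1>
C:1↔3 J2 <4,2,2>
C:0↔3 J2 <4,2,3>
C:3↔2 J2 <4,2,4>
3×3 − 2×2 − 1×4 = 1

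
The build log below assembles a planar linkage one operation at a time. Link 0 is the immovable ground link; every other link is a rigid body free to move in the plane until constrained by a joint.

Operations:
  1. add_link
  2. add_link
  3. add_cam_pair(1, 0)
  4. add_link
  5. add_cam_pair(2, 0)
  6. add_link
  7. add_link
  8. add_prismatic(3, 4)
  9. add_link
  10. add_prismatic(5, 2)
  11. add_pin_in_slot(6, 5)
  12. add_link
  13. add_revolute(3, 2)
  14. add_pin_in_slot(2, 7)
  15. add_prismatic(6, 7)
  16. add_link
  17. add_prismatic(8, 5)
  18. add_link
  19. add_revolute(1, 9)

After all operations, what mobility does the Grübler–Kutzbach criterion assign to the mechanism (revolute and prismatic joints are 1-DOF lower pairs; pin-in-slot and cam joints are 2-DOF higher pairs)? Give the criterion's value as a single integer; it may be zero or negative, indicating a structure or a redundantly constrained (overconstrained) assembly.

L=1 J1=0 J2=0
add link → L=2 J1=0 J2=0
add link → L=3 J1=0 J2=0
C@1,0 dof=2 J2 → L=3 J1=0 J2=1
add link → L=4 J1=0 J2=1
C@2,0 dof=2 J2 → L=4 J1=0 J2=2
add link → L=5 J1=0 J2=2
add link → L=6 J1=0 J2=2
P@3,4 dof=1 J1 → L=6 J1=1 J2=2
add link → L=7 J1=1 J2=2
P@5,2 dof=1 J1 → L=7 J1=2 J2=2
PS@6,5 dof=2 J2 → L=7 J1=2 J2=3
add link → L=8 J1=2 J2=3
R@3,2 dof=1 J1 → L=8 J1=3 J2=3
PS@2,7 dof=2 J2 → L=8 J1=3 J2=4
P@6,7 dof=1 J1 → L=8 J1=4 J2=4
add link → L=9 J1=4 J2=4
P@8,5 dof=1 J1 → L=9 J1=5 J2=4
add link → L=10 J1=5 J2=4
R@1,9 dof=1 J1 → L=10 J1=6 J2=4
M=3(L−1)−2J1−J2=3·9−2·6−4=11

M = 11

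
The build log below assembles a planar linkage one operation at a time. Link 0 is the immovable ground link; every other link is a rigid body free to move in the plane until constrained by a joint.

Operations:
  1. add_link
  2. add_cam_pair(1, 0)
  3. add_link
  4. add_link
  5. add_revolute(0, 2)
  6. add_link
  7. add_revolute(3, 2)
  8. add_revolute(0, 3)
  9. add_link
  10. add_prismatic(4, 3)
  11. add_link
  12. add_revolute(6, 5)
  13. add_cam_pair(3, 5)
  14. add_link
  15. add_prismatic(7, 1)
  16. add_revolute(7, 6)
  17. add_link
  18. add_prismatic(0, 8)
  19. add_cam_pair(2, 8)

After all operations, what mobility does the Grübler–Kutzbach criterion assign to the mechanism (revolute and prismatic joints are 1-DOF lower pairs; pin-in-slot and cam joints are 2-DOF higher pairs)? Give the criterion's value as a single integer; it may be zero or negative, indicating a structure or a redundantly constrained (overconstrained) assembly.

[1;0;0] (link 0 is ground)
L+ [2;0;0]
C(1,0)∈J2 [2;0;1]
L+ [3;0;1]
L+ [4;0;1]
R(0,2)∈J1 [4;1;1]
L+ [5;1;1]
R(3,2)∈J1 [5;2;1]
R(0,3)∈J1 [5;3;1]
L+ [6;3;1]
P(4,3)∈J1 [6;4;1]
L+ [7;4;1]
R(6,5)∈J1 [7;5;1]
C(3,5)∈J2 [7;5;2]
L+ [8;5;2]
P(7,1)∈J1 [8;6;2]
R(7,6)∈J1 [8;7;2]
L+ [9;7;2]
P(0,8)∈J1 [9;8;2]
C(2,8)∈J2 [9;8;3]
mobility = 24 − 16 − 3 = 5

M = 5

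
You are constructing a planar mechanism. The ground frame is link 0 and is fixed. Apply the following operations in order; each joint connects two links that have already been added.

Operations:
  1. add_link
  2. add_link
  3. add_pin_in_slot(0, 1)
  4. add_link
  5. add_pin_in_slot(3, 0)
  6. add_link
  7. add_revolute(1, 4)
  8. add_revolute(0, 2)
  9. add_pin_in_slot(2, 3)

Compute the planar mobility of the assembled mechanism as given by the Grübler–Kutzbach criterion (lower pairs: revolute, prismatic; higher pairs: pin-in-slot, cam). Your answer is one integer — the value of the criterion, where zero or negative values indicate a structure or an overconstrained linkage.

M = 5

[1;0;0] (link 0 is ground)
L+ [2;0;0]
L+ [3;0;0]
PS(0,1)∈J2 [3;0;1]
L+ [4;0;1]
PS(3,0)∈J2 [4;0;2]
L+ [5;0;2]
R(1,4)∈J1 [5;1;2]
R(0,2)∈J1 [5;2;2]
PS(2,3)∈J2 [5;2;3]
mobility = 12 − 4 − 3 = 5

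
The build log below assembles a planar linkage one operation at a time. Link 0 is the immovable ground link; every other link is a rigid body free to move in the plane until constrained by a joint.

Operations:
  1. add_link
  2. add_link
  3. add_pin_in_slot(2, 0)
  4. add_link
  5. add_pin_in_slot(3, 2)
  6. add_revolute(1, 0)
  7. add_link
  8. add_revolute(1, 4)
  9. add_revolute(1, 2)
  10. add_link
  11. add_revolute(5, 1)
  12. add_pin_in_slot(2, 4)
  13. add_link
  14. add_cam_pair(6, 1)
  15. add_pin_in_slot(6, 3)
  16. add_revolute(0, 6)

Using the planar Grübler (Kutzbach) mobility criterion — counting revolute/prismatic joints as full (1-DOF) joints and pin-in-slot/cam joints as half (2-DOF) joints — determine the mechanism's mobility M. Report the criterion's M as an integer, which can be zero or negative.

(L,J1,J2)=(1,0,0); link0 fixed
link1: (2,0,0)
link2: (3,0,0)
PS 2-0 [J2]: (3,0,1)
link3: (4,0,1)
PS 3-2 [J2]: (4,0,2)
R 1-0 [J1]: (4,1,2)
link4: (5,1,2)
R 1-4 [J1]: (5,2,2)
R 1-2 [J1]: (5,3,2)
link5: (6,3,2)
R 5-1 [J1]: (6,4,2)
PS 2-4 [J2]: (6,4,3)
link6: (7,4,3)
C 6-1 [J2]: (7,4,4)
PS 6-3 [J2]: (7,4,5)
R 0-6 [J1]: (7,5,5)
Grübler: 3·6 − 2·5 − 5 = 3

M = 3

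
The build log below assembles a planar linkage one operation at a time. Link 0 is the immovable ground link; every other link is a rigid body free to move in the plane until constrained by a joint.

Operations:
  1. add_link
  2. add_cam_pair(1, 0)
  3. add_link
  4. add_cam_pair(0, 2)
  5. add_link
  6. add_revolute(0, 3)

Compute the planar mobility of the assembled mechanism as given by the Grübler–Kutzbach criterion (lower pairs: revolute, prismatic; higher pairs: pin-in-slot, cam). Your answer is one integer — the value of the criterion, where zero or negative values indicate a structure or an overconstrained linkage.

link 0 = ground. State L|J1|J2 = 1|0|0
+link1  2|0|0
C(1,0) f=2→J2  2|0|1
+link2  3|0|1
C(0,2) f=2→J2  3|0|2
+link3  4|0|2
R(0,3) f=1→J1  4|1|2
M = 3(4−1)−2·1−2 = 9−2−2 = 5

M = 5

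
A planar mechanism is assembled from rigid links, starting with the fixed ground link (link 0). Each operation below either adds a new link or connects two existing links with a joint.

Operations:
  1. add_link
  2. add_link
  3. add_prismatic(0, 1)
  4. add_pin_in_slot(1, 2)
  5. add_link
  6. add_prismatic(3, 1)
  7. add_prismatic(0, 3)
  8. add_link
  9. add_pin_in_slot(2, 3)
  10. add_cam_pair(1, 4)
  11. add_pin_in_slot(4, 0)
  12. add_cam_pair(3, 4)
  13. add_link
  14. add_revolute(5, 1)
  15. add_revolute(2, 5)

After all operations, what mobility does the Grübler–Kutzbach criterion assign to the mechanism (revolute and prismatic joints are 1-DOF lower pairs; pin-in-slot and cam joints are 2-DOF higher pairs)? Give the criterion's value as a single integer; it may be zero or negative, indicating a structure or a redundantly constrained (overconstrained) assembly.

M = 0

link 0 = ground. State L|J1|J2 = 1|0|0
+link1  2|0|0
+link2  3|0|0
P(0,1) f=1→J1  3|1|0
PS(1,2) f=2→J2  3|1|1
+link3  4|1|1
P(3,1) f=1→J1  4|2|1
P(0,3) f=1→J1  4|3|1
+link4  5|3|1
PS(2,3) f=2→J2  5|3|2
C(1,4) f=2→J2  5|3|3
PS(4,0) f=2→J2  5|3|4
C(3,4) f=2→J2  5|3|5
+link5  6|3|5
R(5,1) f=1→J1  6|4|5
R(2,5) f=1→J1  6|5|5
M = 3(6−1)−2·5−5 = 15−10−5 = 0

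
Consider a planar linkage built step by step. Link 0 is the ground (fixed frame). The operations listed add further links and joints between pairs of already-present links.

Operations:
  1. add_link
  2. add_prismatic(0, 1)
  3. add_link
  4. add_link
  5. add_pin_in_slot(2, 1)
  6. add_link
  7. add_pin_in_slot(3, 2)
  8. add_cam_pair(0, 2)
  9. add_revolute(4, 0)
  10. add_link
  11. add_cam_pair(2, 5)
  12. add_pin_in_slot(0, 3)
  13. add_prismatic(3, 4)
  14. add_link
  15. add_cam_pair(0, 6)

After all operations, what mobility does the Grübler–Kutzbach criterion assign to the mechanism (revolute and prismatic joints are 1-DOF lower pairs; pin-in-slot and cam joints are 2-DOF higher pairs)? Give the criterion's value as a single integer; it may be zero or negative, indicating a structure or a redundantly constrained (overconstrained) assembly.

M = 6

[1;0;0] (link 0 is ground)
L+ [2;0;0]
P(0,1)∈J1 [2;1;0]
L+ [3;1;0]
L+ [4;1;0]
PS(2,1)∈J2 [4;1;1]
L+ [5;1;1]
PS(3,2)∈J2 [5;1;2]
C(0,2)∈J2 [5;1;3]
R(4,0)∈J1 [5;2;3]
L+ [6;2;3]
C(2,5)∈J2 [6;2;4]
PS(0,3)∈J2 [6;2;5]
P(3,4)∈J1 [6;3;5]
L+ [7;3;5]
C(0,6)∈J2 [7;3;6]
mobility = 18 − 6 − 6 = 6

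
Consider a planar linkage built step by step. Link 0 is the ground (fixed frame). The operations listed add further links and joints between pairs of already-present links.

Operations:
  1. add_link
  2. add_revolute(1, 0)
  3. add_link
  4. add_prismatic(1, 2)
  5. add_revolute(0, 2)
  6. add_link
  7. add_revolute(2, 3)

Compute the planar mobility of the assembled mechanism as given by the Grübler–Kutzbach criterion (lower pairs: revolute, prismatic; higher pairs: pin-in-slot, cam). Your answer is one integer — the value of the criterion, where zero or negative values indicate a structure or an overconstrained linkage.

M = 1

(L,J1,J2)=(1,0,0); link0 fixed
link1: (2,0,0)
R 1-0 [J1]: (2,1,0)
link2: (3,1,0)
P 1-2 [J1]: (3,2,0)
R 0-2 [J1]: (3,3,0)
link3: (4,3,0)
R 2-3 [J1]: (4,4,0)
Grübler: 3·3 − 2·4 − 0 = 1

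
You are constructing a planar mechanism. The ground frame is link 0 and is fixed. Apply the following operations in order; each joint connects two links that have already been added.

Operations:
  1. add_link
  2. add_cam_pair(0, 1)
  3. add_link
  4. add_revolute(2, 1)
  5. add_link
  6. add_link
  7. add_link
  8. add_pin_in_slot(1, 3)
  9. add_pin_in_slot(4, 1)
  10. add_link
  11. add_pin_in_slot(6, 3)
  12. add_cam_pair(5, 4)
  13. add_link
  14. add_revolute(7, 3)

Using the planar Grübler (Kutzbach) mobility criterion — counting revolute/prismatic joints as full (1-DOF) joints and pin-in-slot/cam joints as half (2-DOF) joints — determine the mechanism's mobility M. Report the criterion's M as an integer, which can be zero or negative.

M = 12

[1;0;0] (link 0 is ground)
L+ [2;0;0]
C(0,1)∈J2 [2;0;1]
L+ [3;0;1]
R(2,1)∈J1 [3;1;1]
L+ [4;1;1]
L+ [5;1;1]
L+ [6;1;1]
PS(1,3)∈J2 [6;1;2]
PS(4,1)∈J2 [6;1;3]
L+ [7;1;3]
PS(6,3)∈J2 [7;1;4]
C(5,4)∈J2 [7;1;5]
L+ [8;1;5]
R(7,3)∈J1 [8;2;5]
mobility = 21 − 4 − 5 = 12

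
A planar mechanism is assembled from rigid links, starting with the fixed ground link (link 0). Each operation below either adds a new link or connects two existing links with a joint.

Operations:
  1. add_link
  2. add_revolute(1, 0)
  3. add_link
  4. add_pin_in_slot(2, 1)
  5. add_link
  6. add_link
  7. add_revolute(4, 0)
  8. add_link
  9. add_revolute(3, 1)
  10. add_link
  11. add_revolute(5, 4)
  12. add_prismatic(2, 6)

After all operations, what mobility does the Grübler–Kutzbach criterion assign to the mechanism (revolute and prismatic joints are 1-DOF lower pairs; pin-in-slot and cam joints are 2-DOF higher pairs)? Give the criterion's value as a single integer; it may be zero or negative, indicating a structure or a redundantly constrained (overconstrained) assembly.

M = 7

L=1 J1=0 J2=0
add link → L=2 J1=0 J2=0
R@1,0 dof=1 J1 → L=2 J1=1 J2=0
add link → L=3 J1=1 J2=0
PS@2,1 dof=2 J2 → L=3 J1=1 J2=1
add link → L=4 J1=1 J2=1
add link → L=5 J1=1 J2=1
R@4,0 dof=1 J1 → L=5 J1=2 J2=1
add link → L=6 J1=2 J2=1
R@3,1 dof=1 J1 → L=6 J1=3 J2=1
add link → L=7 J1=3 J2=1
R@5,4 dof=1 J1 → L=7 J1=4 J2=1
P@2,6 dof=1 J1 → L=7 J1=5 J2=1
M=3(L−1)−2J1−J2=3·6−2·5−1=7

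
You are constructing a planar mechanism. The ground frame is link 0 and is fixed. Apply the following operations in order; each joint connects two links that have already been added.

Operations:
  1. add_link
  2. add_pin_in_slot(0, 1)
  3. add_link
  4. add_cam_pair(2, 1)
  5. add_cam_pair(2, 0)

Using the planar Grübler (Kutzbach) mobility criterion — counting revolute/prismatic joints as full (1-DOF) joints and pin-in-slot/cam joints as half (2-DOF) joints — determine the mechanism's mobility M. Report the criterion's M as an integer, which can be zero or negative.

(L,J1,J2)=(1,0,0); link0 fixed
link1: (2,0,0)
PS 0-1 [J2]: (2,0,1)
link2: (3,0,1)
C 2-1 [J2]: (3,0,2)
C 2-0 [J2]: (3,0,3)
Grübler: 3·2 − 2·0 − 3 = 3

M = 3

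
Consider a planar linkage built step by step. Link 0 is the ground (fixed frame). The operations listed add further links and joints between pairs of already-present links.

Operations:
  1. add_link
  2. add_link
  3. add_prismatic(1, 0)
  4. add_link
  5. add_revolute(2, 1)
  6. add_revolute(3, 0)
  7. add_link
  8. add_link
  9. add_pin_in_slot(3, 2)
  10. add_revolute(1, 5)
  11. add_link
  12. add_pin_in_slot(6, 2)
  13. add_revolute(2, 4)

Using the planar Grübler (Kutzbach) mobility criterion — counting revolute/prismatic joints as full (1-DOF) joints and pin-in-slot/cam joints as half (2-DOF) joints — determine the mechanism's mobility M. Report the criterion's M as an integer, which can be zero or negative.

M = 6

(L,J1,J2)=(1,0,0); link0 fixed
link1: (2,0,0)
link2: (3,0,0)
P 1-0 [J1]: (3,1,0)
link3: (4,1,0)
R 2-1 [J1]: (4,2,0)
R 3-0 [J1]: (4,3,0)
link4: (5,3,0)
link5: (6,3,0)
PS 3-2 [J2]: (6,3,1)
R 1-5 [J1]: (6,4,1)
link6: (7,4,1)
PS 6-2 [J2]: (7,4,2)
R 2-4 [J1]: (7,5,2)
Grübler: 3·6 − 2·5 − 2 = 6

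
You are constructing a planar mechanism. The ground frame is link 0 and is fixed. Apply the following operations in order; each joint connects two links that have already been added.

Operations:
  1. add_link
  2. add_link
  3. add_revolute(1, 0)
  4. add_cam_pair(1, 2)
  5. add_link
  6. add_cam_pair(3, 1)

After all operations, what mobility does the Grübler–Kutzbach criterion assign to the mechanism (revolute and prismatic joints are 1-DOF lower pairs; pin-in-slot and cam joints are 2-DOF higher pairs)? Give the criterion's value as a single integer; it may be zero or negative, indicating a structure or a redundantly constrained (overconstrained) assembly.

[1;0;0] (link 0 is ground)
L+ [2;0;0]
L+ [3;0;0]
R(1,0)∈J1 [3;1;0]
C(1,2)∈J2 [3;1;1]
L+ [4;1;1]
C(3,1)∈J2 [4;1;2]
mobility = 9 − 2 − 2 = 5

M = 5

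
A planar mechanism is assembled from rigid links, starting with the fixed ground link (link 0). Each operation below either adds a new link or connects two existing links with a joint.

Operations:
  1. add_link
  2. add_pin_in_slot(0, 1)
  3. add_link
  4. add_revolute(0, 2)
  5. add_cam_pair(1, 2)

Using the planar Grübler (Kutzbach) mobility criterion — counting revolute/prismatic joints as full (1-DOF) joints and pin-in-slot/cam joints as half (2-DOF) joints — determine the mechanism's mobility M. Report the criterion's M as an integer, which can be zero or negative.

(L,J1,J2)=(1,0,0); link0 fixed
link1: (2,0,0)
PS 0-1 [J2]: (2,0,1)
link2: (3,0,1)
R 0-2 [J1]: (3,1,1)
C 1-2 [J2]: (3,1,2)
Grübler: 3·2 − 2·1 − 2 = 2

M = 2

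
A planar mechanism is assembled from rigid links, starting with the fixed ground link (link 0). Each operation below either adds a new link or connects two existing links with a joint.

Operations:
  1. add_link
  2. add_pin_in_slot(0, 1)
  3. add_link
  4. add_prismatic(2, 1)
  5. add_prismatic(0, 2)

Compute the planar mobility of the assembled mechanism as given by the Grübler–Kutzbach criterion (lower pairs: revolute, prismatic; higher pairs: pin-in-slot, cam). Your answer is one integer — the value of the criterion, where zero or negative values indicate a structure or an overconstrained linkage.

M = 1

(L,J1,J2)=(1,0,0); link0 fixed
link1: (2,0,0)
PS 0-1 [J2]: (2,0,1)
link2: (3,0,1)
P 2-1 [J1]: (3,1,1)
P 0-2 [J1]: (3,2,1)
Grübler: 3·2 − 2·2 − 1 = 1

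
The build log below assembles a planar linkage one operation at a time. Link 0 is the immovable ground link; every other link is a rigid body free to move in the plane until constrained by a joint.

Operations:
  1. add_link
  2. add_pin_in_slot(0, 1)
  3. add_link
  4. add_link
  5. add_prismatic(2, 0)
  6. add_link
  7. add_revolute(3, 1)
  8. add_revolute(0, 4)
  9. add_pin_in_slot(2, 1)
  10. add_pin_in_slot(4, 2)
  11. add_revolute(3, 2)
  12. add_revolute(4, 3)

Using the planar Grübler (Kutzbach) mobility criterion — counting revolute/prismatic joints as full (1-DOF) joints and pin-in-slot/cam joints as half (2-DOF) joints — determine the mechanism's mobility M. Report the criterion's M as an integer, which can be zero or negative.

[1;0;0] (link 0 is ground)
L+ [2;0;0]
PS(0,1)∈J2 [2;0;1]
L+ [3;0;1]
L+ [4;0;1]
P(2,0)∈J1 [4;1;1]
L+ [5;1;1]
R(3,1)∈J1 [5;2;1]
R(0,4)∈J1 [5;3;1]
PS(2,1)∈J2 [5;3;2]
PS(4,2)∈J2 [5;3;3]
R(3,2)∈J1 [5;4;3]
R(4,3)∈J1 [5;5;3]
mobility = 12 − 10 − 3 = -1

M = -1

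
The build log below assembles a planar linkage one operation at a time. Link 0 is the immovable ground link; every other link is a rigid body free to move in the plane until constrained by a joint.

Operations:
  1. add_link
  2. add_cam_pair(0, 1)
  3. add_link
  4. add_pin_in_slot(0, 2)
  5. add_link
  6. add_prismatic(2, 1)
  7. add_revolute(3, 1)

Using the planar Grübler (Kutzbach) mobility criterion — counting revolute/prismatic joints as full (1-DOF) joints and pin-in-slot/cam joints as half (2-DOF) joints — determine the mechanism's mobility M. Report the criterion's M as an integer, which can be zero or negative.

link 0 = ground. State L|J1|J2 = 1|0|0
+link1  2|0|0
C(0,1) f=2→J2  2|0|1
+link2  3|0|1
PS(0,2) f=2→J2  3|0|2
+link3  4|0|2
P(2,1) f=1→J1  4|1|2
R(3,1) f=1→J1  4|2|2
M = 3(4−1)−2·2−2 = 9−4−2 = 3

M = 3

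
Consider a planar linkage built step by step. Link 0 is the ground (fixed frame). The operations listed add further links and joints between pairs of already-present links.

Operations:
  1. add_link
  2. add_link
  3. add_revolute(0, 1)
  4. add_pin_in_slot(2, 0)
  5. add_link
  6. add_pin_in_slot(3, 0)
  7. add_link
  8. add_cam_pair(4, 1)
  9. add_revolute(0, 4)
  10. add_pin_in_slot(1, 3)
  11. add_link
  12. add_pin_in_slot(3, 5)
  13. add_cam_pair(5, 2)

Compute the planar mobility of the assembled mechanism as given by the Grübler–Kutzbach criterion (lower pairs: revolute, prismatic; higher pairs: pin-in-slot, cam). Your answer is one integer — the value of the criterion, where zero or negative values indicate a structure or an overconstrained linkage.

ground; <1,0,0>
#1 <2,0,0>
#2 <3,0,0>
R:0↔1 J1 <3,1,0>
PS:2↔0 J2 <3,1,1>
#3 <4,1,1>
PS:3↔0 J2 <4,1,2>
#4 <5,1,2>
C:4↔1 J2 <5,1,3>
R:0↔4 J1 <5,2,3>
PS:1↔3 J2 <5,2,4>
#5 <6,2,4>
PS:3↔5 J2 <6,2,5>
C:5↔2 J2 <6,2,6>
3×5 − 2×2 − 1×6 = 5

M = 5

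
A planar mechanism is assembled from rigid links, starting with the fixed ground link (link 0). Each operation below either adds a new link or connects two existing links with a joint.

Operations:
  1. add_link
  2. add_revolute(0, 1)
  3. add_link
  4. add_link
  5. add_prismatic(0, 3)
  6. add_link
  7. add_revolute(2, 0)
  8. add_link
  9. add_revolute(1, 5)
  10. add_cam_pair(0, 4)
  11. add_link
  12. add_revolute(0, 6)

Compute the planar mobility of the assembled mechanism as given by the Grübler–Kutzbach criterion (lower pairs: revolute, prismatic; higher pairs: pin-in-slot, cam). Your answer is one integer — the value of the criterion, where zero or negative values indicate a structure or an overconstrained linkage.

M = 7

L=1 J1=0 J2=0
add link → L=2 J1=0 J2=0
R@0,1 dof=1 J1 → L=2 J1=1 J2=0
add link → L=3 J1=1 J2=0
add link → L=4 J1=1 J2=0
P@0,3 dof=1 J1 → L=4 J1=2 J2=0
add link → L=5 J1=2 J2=0
R@2,0 dof=1 J1 → L=5 J1=3 J2=0
add link → L=6 J1=3 J2=0
R@1,5 dof=1 J1 → L=6 J1=4 J2=0
C@0,4 dof=2 J2 → L=6 J1=4 J2=1
add link → L=7 J1=4 J2=1
R@0,6 dof=1 J1 → L=7 J1=5 J2=1
M=3(L−1)−2J1−J2=3·6−2·5−1=7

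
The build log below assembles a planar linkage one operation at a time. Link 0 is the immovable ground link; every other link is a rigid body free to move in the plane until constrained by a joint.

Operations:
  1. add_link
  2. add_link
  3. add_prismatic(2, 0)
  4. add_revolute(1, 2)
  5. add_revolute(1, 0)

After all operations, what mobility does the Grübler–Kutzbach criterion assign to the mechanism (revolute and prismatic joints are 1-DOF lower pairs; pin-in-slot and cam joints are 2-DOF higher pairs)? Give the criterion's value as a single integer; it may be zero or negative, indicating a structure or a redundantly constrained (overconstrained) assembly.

L=1 J1=0 J2=0
add link → L=2 J1=0 J2=0
add link → L=3 J1=0 J2=0
P@2,0 dof=1 J1 → L=3 J1=1 J2=0
R@1,2 dof=1 J1 → L=3 J1=2 J2=0
R@1,0 dof=1 J1 → L=3 J1=3 J2=0
M=3(L−1)−2J1−J2=3·2−2·3−0=0

M = 0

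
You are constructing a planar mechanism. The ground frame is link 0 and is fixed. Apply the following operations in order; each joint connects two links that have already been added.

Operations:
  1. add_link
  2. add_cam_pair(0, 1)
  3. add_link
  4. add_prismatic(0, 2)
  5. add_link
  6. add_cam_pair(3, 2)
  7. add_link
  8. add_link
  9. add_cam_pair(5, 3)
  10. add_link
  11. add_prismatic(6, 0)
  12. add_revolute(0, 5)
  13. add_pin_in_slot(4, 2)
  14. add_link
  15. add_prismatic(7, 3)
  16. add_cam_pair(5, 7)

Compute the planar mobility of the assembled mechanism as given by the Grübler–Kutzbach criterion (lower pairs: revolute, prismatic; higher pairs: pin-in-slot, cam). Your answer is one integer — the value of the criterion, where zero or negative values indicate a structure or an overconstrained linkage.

L=1 J1=0 J2=0
add link → L=2 J1=0 J2=0
C@0,1 dof=2 J2 → L=2 J1=0 J2=1
add link → L=3 J1=0 J2=1
P@0,2 dof=1 J1 → L=3 J1=1 J2=1
add link → L=4 J1=1 J2=1
C@3,2 dof=2 J2 → L=4 J1=1 J2=2
add link → L=5 J1=1 J2=2
add link → L=6 J1=1 J2=2
C@5,3 dof=2 J2 → L=6 J1=1 J2=3
add link → L=7 J1=1 J2=3
P@6,0 dof=1 J1 → L=7 J1=2 J2=3
R@0,5 dof=1 J1 → L=7 J1=3 J2=3
PS@4,2 dof=2 J2 → L=7 J1=3 J2=4
add link → L=8 J1=3 J2=4
P@7,3 dof=1 J1 → L=8 J1=4 J2=4
C@5,7 dof=2 J2 → L=8 J1=4 J2=5
M=3(L−1)−2J1−J2=3·7−2·4−5=8

M = 8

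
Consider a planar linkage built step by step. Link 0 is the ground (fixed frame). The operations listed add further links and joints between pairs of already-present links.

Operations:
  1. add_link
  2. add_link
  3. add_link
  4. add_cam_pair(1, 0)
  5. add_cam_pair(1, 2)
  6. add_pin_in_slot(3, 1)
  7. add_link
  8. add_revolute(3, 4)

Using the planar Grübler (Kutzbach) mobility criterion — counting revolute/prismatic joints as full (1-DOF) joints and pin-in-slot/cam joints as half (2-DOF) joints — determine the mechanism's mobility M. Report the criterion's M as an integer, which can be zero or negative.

M = 7

(L,J1,J2)=(1,0,0); link0 fixed
link1: (2,0,0)
link2: (3,0,0)
link3: (4,0,0)
C 1-0 [J2]: (4,0,1)
C 1-2 [J2]: (4,0,2)
PS 3-1 [J2]: (4,0,3)
link4: (5,0,3)
R 3-4 [J1]: (5,1,3)
Grübler: 3·4 − 2·1 − 3 = 7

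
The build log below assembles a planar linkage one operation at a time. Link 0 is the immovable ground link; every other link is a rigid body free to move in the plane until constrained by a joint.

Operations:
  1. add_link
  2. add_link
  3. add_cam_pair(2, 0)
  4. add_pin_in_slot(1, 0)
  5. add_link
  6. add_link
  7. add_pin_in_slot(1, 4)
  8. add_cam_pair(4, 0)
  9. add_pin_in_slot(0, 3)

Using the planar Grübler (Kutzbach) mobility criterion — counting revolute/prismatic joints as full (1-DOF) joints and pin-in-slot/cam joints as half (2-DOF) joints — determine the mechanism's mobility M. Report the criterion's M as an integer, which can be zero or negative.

M = 7

ground; <1,0,0>
#1 <2,0,0>
#2 <3,0,0>
C:2↔0 J2 <3,0,1>
PS:1↔0 J2 <3,0,2>
#3 <4,0,2>
#4 <5,0,2>
PS:1↔4 J2 <5,0,3>
C:4↔0 J2 <5,0,4>
PS:0↔3 J2 <5,0,5>
3×4 − 2×0 − 1×5 = 7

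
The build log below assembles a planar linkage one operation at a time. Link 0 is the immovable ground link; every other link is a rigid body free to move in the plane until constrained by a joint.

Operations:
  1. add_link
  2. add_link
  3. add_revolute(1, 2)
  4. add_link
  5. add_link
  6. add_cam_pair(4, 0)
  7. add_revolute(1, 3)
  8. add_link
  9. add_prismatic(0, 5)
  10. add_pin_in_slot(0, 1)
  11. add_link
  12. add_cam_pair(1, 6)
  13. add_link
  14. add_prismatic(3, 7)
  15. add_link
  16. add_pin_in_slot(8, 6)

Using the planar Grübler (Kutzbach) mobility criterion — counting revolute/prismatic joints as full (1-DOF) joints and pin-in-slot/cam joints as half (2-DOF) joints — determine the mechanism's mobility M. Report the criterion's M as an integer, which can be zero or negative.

M = 12

[1;0;0] (link 0 is ground)
L+ [2;0;0]
L+ [3;0;0]
R(1,2)∈J1 [3;1;0]
L+ [4;1;0]
L+ [5;1;0]
C(4,0)∈J2 [5;1;1]
R(1,3)∈J1 [5;2;1]
L+ [6;2;1]
P(0,5)∈J1 [6;3;1]
PS(0,1)∈J2 [6;3;2]
L+ [7;3;2]
C(1,6)∈J2 [7;3;3]
L+ [8;3;3]
P(3,7)∈J1 [8;4;3]
L+ [9;4;3]
PS(8,6)∈J2 [9;4;4]
mobility = 24 − 8 − 4 = 12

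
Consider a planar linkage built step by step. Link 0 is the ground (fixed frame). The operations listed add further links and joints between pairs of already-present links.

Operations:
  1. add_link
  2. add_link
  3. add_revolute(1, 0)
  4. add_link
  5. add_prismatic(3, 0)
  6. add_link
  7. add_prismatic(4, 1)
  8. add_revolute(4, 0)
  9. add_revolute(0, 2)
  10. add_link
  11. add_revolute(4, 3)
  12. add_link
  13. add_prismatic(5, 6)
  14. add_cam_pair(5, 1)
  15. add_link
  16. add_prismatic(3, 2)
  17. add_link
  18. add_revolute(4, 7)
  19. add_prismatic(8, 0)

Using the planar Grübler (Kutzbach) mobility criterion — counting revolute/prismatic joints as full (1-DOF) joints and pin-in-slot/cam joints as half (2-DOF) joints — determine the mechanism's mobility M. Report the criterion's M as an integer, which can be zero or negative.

M = 3

[1;0;0] (link 0 is ground)
L+ [2;0;0]
L+ [3;0;0]
R(1,0)∈J1 [3;1;0]
L+ [4;1;0]
P(3,0)∈J1 [4;2;0]
L+ [5;2;0]
P(4,1)∈J1 [5;3;0]
R(4,0)∈J1 [5;4;0]
R(0,2)∈J1 [5;5;0]
L+ [6;5;0]
R(4,3)∈J1 [6;6;0]
L+ [7;6;0]
P(5,6)∈J1 [7;7;0]
C(5,1)∈J2 [7;7;1]
L+ [8;7;1]
P(3,2)∈J1 [8;8;1]
L+ [9;8;1]
R(4,7)∈J1 [9;9;1]
P(8,0)∈J1 [9;10;1]
mobility = 24 − 20 − 1 = 3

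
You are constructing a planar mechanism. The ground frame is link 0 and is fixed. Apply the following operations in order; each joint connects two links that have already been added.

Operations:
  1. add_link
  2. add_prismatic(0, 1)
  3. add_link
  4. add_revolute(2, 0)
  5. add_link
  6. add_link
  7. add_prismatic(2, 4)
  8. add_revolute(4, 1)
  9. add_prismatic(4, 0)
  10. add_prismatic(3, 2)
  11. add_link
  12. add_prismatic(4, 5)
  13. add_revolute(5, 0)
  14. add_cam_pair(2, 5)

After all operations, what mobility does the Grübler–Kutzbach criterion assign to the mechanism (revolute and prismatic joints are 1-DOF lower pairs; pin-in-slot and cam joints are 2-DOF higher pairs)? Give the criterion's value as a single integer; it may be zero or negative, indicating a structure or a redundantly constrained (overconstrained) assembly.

M = -2

L=1 J1=0 J2=0
add link → L=2 J1=0 J2=0
P@0,1 dof=1 J1 → L=2 J1=1 J2=0
add link → L=3 J1=1 J2=0
R@2,0 dof=1 J1 → L=3 J1=2 J2=0
add link → L=4 J1=2 J2=0
add link → L=5 J1=2 J2=0
P@2,4 dof=1 J1 → L=5 J1=3 J2=0
R@4,1 dof=1 J1 → L=5 J1=4 J2=0
P@4,0 dof=1 J1 → L=5 J1=5 J2=0
P@3,2 dof=1 J1 → L=5 J1=6 J2=0
add link → L=6 J1=6 J2=0
P@4,5 dof=1 J1 → L=6 J1=7 J2=0
R@5,0 dof=1 J1 → L=6 J1=8 J2=0
C@2,5 dof=2 J2 → L=6 J1=8 J2=1
M=3(L−1)−2J1−J2=3·5−2·8−1=-2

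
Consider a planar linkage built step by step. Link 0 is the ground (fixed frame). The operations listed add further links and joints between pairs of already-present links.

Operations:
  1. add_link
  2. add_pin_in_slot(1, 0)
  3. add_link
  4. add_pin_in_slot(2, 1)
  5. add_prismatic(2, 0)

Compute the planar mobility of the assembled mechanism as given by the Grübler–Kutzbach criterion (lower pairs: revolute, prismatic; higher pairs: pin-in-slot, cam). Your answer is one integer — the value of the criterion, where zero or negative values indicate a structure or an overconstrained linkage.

(L,J1,J2)=(1,0,0); link0 fixed
link1: (2,0,0)
PS 1-0 [J2]: (2,0,1)
link2: (3,0,1)
PS 2-1 [J2]: (3,0,2)
P 2-0 [J1]: (3,1,2)
Grübler: 3·2 − 2·1 − 2 = 2

M = 2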